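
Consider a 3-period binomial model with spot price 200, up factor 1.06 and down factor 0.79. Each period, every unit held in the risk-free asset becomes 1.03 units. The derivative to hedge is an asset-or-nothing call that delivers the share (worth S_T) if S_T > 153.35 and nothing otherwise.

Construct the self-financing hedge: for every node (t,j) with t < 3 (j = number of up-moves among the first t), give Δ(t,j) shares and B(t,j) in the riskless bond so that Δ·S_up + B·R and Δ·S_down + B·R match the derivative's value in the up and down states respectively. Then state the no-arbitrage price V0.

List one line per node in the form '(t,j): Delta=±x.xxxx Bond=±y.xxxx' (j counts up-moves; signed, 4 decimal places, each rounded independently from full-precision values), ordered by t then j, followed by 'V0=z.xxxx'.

(0,0): Delta=1.4489 Bond=-93.8978
(1,0): Delta=3.5914 Bond=-435.2163
(1,1): Delta=1.2494 Bond=-54.4020
(2,0): Delta=0.0000 Bond=0.0000
(2,1): Delta=3.9259 Bond=-504.3069
(2,2): Delta=1.0000 Bond=0.0000
V0=195.8900

Risk-neutral probability p* = (R−d)/(u−d) = (1.03−0.79)/(1.06−0.79) = 0.8889.
At expiry t=3: V(3,0)=0.0000, V(3,1)=0.0000, V(3,2)=177.5288, V(3,3)=238.2032
(2,0): S=124.8200. Δ = (V_up−V_dn)/(S_up−S_dn) = (0.0000−0.0000)/(132.3092−98.6078) = 0.0000. V = [p*·0.0000 + (1−p*)·0.0000]/1.03 = 0.0000. B = V − Δ·S = 0.0000.
(2,1): S=167.4800. Δ = (V_up−V_dn)/(S_up−S_dn) = (177.5288−0.0000)/(177.5288−132.3092) = 3.9259. V = [p*·177.5288 + (1−p*)·0.0000]/1.03 = 153.2072. B = V − Δ·S = -504.3069.
(2,2): S=224.7200. Δ = (V_up−V_dn)/(S_up−S_dn) = (238.2032−177.5288)/(238.2032−177.5288) = 1.0000. V = [p*·238.2032 + (1−p*)·177.5288]/1.03 = 224.7200. B = V − Δ·S = 0.0000.
(1,0): S=158.0000. Δ = (V_up−V_dn)/(S_up−S_dn) = (153.2072−0.0000)/(167.4800−124.8200) = 3.5914. V = [p*·153.2072 + (1−p*)·0.0000]/1.03 = 132.2176. B = V − Δ·S = -435.2163.
(1,1): S=212.0000. Δ = (V_up−V_dn)/(S_up−S_dn) = (224.7200−153.2072)/(224.7200−167.4800) = 1.2494. V = [p*·224.7200 + (1−p*)·153.2072]/1.03 = 210.4603. B = V − Δ·S = -54.4020.
(0,0): S=200.0000. Δ = (V_up−V_dn)/(S_up−S_dn) = (210.4603−132.2176)/(212.0000−158.0000) = 1.4489. V = [p*·210.4603 + (1−p*)·132.2176]/1.03 = 195.8900. B = V − Δ·S = -93.8978.
Each (Δ,B) replicates both successor values, so the strategy is self-financing and V0 is arbitrage-free.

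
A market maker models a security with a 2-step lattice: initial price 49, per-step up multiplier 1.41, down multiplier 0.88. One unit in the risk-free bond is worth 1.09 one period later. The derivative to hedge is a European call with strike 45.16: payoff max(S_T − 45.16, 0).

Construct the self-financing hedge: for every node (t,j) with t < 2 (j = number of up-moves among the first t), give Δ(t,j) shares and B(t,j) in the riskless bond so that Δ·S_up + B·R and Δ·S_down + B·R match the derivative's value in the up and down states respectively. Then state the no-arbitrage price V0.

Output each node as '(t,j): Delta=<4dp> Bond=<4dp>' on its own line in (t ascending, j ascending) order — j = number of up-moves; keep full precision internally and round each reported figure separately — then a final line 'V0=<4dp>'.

Risk-neutral probability p* = (R−d)/(u−d) = (1.09−0.88)/(1.41−0.88) = 0.3962.
At expiry t=2: V(2,0)=0.0000, V(2,1)=15.6392, V(2,2)=52.2569
  t=1,j=0: stock 43.1200 → up 60.7992 (V=15.6392), down 37.9456 (V=0.0000). Price 5.6850; hedge Δ=0.6843, bond B=-23.8229.
  t=1,j=1: stock 69.0900 → up 97.4169 (V=52.2569), down 60.7992 (V=15.6392). Price 27.6588; hedge Δ=1.0000, bond B=-41.4312.
  t=0,j=0: stock 49.0000 → up 69.0900 (V=27.6588), down 43.1200 (V=5.6850). Price 13.2033; hedge Δ=0.8461, bond B=-28.2567.
Check: Δ(0,0)·S0 + B(0,0) = 13.2033 = V0.

(0,0): Delta=0.8461 Bond=-28.2567
(1,0): Delta=0.6843 Bond=-23.8229
(1,1): Delta=1.0000 Bond=-41.4312
V0=13.2033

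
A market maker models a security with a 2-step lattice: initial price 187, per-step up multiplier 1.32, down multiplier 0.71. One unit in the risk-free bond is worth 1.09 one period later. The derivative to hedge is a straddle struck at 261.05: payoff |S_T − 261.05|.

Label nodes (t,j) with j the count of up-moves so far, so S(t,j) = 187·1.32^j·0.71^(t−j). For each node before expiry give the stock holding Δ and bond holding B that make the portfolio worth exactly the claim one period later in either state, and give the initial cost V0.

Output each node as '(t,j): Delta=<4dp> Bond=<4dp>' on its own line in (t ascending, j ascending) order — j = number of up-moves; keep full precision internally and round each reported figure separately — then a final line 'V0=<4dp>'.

(0,0): Delta=-0.3509 Bond=140.6541
(1,0): Delta=-1.0000 Bond=239.4954
(1,1): Delta=-0.1396 Bond=101.1500
V0=75.0378

No-arbitrage ⇒ martingale measure with p* = (R−d)/(u−d) = 0.6230.
Terminal payoffs: V(2,0)=166.7833, V(2,1)=85.7936, V(2,2)=64.7788
Node (1,0) S=132.7700: V=(p*·85.7936+(1−p*)·166.7833)/1.09=106.7254; Δ=(85.7936−166.7833)/(175.2564−94.2667)=-1.0000; B=V−Δ·S=239.4954
Node (1,1) S=246.8400: V=(p*·64.7788+(1−p*)·85.7936)/1.09=66.6995; Δ=(64.7788−85.7936)/(325.8288−175.2564)=-0.1396; B=V−Δ·S=101.1500
Node (0,0) S=187.0000: V=(p*·66.6995+(1−p*)·106.7254)/1.09=75.0378; Δ=(66.6995−106.7254)/(246.8400−132.7700)=-0.3509; B=V−Δ·S=140.6541
Check: Δ(0,0)·S0 + B(0,0) = 75.0378 = V0.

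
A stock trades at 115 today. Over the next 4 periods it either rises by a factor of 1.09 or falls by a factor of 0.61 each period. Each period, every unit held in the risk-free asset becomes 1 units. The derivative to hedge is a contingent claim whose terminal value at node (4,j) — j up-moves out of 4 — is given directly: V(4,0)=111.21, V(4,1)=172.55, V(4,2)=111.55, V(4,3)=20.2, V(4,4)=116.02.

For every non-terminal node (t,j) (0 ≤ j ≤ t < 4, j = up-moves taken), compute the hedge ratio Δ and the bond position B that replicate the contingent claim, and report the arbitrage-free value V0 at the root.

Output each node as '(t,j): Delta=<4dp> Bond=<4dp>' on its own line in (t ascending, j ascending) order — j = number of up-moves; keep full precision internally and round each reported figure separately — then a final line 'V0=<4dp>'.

(0,0): Delta=0.2292 Bond=51.6997
(1,0): Delta=-2.2789 Bond=227.6410
(1,1): Delta=0.5531 Bond=11.0979
(2,0): Delta=-1.8530 Bond=209.4183
(2,1): Delta=-2.3339 Bond=231.8463
(2,2): Delta=0.9259 Bond=-39.8440
(3,0): Delta=4.8957 Bond=33.2571
(3,1): Delta=-2.7246 Bond=250.0708
(3,2): Delta=-2.2834 Bond=227.6406
(3,3): Delta=1.3404 Bond=-101.5712
V0=78.0559

Under the risk-neutral measure, an up-move has probability p* = (R−d)/(u−d) = 0.8125 and values discount at R = 1.
Terminal values V(4,·): V(4,0)=111.2100, V(4,1)=172.5500, V(4,2)=111.5500, V(4,3)=20.2000, V(4,4)=116.0200
  t=3,j=0: stock 26.1028 → up 28.4521 (V=172.5500), down 15.9227 (V=111.2100). Price 161.0487; hedge Δ=4.8957, bond B=33.2571.
  t=3,j=1: stock 46.6427 → up 50.8406 (V=111.5500), down 28.4521 (V=172.5500). Price 122.9875; hedge Δ=-2.7246, bond B=250.0708.
  t=3,j=2: stock 83.3452 → up 90.8463 (V=20.2000), down 50.8406 (V=111.5500). Price 37.3281; hedge Δ=-2.2834, bond B=227.6406.
  t=3,j=3: stock 148.9283 → up 162.3319 (V=116.0200), down 90.8463 (V=20.2000). Price 98.0537; hedge Δ=1.3404, bond B=-101.5713.
  t=2,j=0: stock 42.7915 → up 46.6427 (V=122.9875), down 26.1028 (V=161.0487). Price 130.1240; hedge Δ=-1.8530, bond B=209.4183.
  t=2,j=1: stock 76.4635 → up 83.3452 (V=37.3281), down 46.6427 (V=122.9875). Price 53.3893; hedge Δ=-2.3339, bond B=231.8463.
  t=2,j=2: stock 136.6315 → up 148.9283 (V=98.0537), down 83.3452 (V=37.3281). Price 86.6677; hedge Δ=0.9259, bond B=-39.8440.
  t=1,j=0: stock 70.1500 → up 76.4635 (V=53.3893), down 42.7915 (V=130.1240). Price 67.7770; hedge Δ=-2.2789, bond B=227.6410.
  t=1,j=1: stock 125.3500 → up 136.6315 (V=86.6677), down 76.4635 (V=53.3893). Price 80.4280; hedge Δ=0.5531, bond B=11.0979.
  t=0,j=0: stock 115.0000 → up 125.3500 (V=80.4280), down 70.1500 (V=67.7770). Price 78.0559; hedge Δ=0.2292, bond B=51.6997.
Each (Δ,B) replicates both successor values, so the strategy is self-financing and V0 is arbitrage-free.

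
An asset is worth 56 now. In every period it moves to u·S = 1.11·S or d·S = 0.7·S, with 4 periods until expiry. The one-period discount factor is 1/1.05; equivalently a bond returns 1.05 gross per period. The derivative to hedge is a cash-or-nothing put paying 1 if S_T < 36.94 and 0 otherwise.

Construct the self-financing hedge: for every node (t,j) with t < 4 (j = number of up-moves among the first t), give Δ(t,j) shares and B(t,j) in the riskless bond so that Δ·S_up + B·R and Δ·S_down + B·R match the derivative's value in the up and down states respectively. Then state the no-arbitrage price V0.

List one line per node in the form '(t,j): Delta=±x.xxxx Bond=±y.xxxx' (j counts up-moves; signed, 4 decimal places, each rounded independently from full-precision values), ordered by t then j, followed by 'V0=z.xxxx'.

(0,0): Delta=-0.0120 Bond=0.7603
(1,0): Delta=-0.0411 Bond=1.9386
(1,1): Delta=-0.0089 Bond=0.6028
(2,0): Delta=0.0000 Bond=0.9070
(2,1): Delta=-0.0456 Bond=2.2290
(2,2): Delta=-0.0049 Bond=0.3594
(3,0): Delta=0.0000 Bond=0.9524
(3,1): Delta=0.0000 Bond=0.9524
(3,2): Delta=-0.0505 Bond=2.5784
(3,3): Delta=0.0000 Bond=0.0000
V0=0.0862

Since d<R<u, set p* = (R−d)/(u−d) = 0.8537; price each node as the discounted p*-expectation of its children.
Terminal payoffs: V(4,0)=1.0000, V(4,1)=1.0000, V(4,2)=1.0000, V(4,3)=0.0000, V(4,4)=0.0000
  t=3,j=0: stock 19.2080 → up 21.3209 (V=1.0000), down 13.4456 (V=1.0000). Price 0.9524; hedge Δ=0.0000, bond B=0.9524.
  t=3,j=1: stock 30.4584 → up 33.8088 (V=1.0000), down 21.3209 (V=1.0000). Price 0.9524; hedge Δ=0.0000, bond B=0.9524.
  t=3,j=2: stock 48.2983 → up 53.6111 (V=0.0000), down 33.8088 (V=1.0000). Price 0.1394; hedge Δ=-0.0505, bond B=2.5784.
  t=3,j=3: stock 76.5873 → up 85.0119 (V=0.0000), down 53.6111 (V=0.0000). Price 0.0000; hedge Δ=0.0000, bond B=0.0000.
  t=2,j=0: stock 27.4400 → up 30.4584 (V=0.9524), down 19.2080 (V=0.9524). Price 0.9070; hedge Δ=0.0000, bond B=0.9070.
  t=2,j=1: stock 43.5120 → up 48.2983 (V=0.1394), down 30.4584 (V=0.9524). Price 0.2460; hedge Δ=-0.0456, bond B=2.2290.
  t=2,j=2: stock 68.9976 → up 76.5873 (V=0.0000), down 48.2983 (V=0.1394). Price 0.0194; hedge Δ=-0.0049, bond B=0.3594.
  t=1,j=0: stock 39.2000 → up 43.5120 (V=0.2460), down 27.4400 (V=0.9070). Price 0.3265; hedge Δ=-0.0411, bond B=1.9386.
  t=1,j=1: stock 62.1600 → up 68.9976 (V=0.0194), down 43.5120 (V=0.2460). Price 0.0501; hedge Δ=-0.0089, bond B=0.6028.
  t=0,j=0: stock 56.0000 → up 62.1600 (V=0.0501), down 39.2000 (V=0.3265). Price 0.0862; hedge Δ=-0.0120, bond B=0.7603.
Root portfolio cost Δ·56+B reproduces V0=0.0862.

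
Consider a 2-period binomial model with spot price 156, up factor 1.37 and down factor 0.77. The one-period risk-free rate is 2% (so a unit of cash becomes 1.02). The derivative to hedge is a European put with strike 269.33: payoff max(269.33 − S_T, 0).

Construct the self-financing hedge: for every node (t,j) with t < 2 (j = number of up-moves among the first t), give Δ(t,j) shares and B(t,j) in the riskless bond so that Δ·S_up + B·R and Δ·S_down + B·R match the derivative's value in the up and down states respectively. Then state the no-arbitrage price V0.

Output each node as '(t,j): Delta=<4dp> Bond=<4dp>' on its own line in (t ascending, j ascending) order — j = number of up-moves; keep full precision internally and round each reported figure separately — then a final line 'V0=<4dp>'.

(0,0): Delta=-0.8976 Bond=246.8108
(1,0): Delta=-1.0000 Bond=264.0490
(1,1): Delta=-0.8170 Bond=234.5243
V0=106.7874

The replicating-portfolio and risk-neutral prices coincide; use p* = (1.02−0.77)/(1.37−0.77) = 0.4167 for the latter.
Terminal values V(2,·): V(2,0)=176.8376, V(2,1)=104.7656, V(2,2)=0.0000
(1,0): S=120.1200. Δ = (V_up−V_dn)/(S_up−S_dn) = (104.7656−176.8376)/(164.5644−92.4924) = -1.0000. V = [p*·104.7656 + (1−p*)·176.8376]/1.02 = 143.9290. B = V − Δ·S = 264.0490.
(1,1): S=213.7200. Δ = (V_up−V_dn)/(S_up−S_dn) = (0.0000−104.7656)/(292.7964−164.5644) = -0.8170. V = [p*·0.0000 + (1−p*)·104.7656]/1.02 = 59.9150. B = V − Δ·S = 234.5243.
(0,0): S=156.0000. Δ = (V_up−V_dn)/(S_up−S_dn) = (59.9150−143.9290)/(213.7200−120.1200) = -0.8976. V = [p*·59.9150 + (1−p*)·143.9290]/1.02 = 106.7874. B = V − Δ·S = 246.8108.
Root portfolio cost Δ·156+B reproduces V0=106.7874.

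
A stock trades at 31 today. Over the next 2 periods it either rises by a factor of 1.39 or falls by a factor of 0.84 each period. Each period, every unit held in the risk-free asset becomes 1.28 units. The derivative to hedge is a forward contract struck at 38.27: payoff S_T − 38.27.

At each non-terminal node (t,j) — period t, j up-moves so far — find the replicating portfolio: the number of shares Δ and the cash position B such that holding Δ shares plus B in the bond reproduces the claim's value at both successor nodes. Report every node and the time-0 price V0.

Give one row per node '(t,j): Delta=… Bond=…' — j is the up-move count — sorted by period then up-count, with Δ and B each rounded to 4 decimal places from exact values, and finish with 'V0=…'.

The replicating-portfolio and risk-neutral prices coincide; use p* = (1.28−0.84)/(1.39−0.84) = 0.8000 for the latter.
Terminal payoffs: V(2,0)=-16.3964, V(2,1)=-2.0744, V(2,2)=21.6251
  t=1,j=0: stock 26.0400 → up 36.1956 (V=-2.0744), down 21.8736 (V=-16.3964). Price -3.8584; hedge Δ=1.0000, bond B=-29.8984.
  t=1,j=1: stock 43.0900 → up 59.8951 (V=21.6251), down 36.1956 (V=-2.0744). Price 13.1916; hedge Δ=1.0000, bond B=-29.8984.
  t=0,j=0: stock 31.0000 → up 43.0900 (V=13.1916), down 26.0400 (V=-3.8584). Price 7.6418; hedge Δ=1.0000, bond B=-23.3582.
Self-financing check: at every node Δ·S+B equals the discounted successor values.

(0,0): Delta=1.0000 Bond=-23.3582
(1,0): Delta=1.0000 Bond=-29.8984
(1,1): Delta=1.0000 Bond=-29.8984
V0=7.6418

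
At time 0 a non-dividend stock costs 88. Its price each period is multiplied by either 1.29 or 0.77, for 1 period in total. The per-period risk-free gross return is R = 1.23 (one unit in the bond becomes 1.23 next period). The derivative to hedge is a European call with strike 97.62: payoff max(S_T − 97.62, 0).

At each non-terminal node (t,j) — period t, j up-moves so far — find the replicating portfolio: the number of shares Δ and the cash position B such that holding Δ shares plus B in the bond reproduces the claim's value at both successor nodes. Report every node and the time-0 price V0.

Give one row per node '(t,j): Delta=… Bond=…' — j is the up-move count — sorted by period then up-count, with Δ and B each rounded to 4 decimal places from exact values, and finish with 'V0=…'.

(0,0): Delta=0.3475 Bond=-19.1417
V0=11.4353

Since d<R<u, set p* = (R−d)/(u−d) = 0.8846; price each node as the discounted p*-expectation of its children.
Payoff layer (t=1): V(1,0)=0.0000, V(1,1)=15.9000
(0,0): S=88.0000. Δ = (V_up−V_dn)/(S_up−S_dn) = (15.9000−0.0000)/(113.5200−67.7600) = 0.3475. V = [p*·15.9000 + (1−p*)·0.0000]/1.23 = 11.4353. B = V − Δ·S = -19.1417.
Self-financing check: at every node Δ·S+B equals the discounted successor values.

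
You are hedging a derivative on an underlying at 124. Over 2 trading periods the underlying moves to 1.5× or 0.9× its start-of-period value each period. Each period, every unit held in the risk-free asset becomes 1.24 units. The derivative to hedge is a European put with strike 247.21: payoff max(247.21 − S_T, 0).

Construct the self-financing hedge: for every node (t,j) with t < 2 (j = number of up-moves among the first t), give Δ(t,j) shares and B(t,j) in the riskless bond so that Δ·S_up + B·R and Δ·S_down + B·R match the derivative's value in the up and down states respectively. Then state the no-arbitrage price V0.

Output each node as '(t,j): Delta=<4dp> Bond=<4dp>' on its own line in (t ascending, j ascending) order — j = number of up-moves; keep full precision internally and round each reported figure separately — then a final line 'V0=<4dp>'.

(0,0): Delta=-0.8047 Bond=143.2027
(1,0): Delta=-1.0000 Bond=199.3629
(1,1): Delta=-0.7151 Bond=160.9073
V0=43.4155

No-arbitrage ⇒ martingale measure with p* = (R−d)/(u−d) = 0.5667.
Payoff layer (t=2): V(2,0)=146.7700, V(2,1)=79.8100, V(2,2)=0.0000
(1,0): S=111.6000. Δ = (V_up−V_dn)/(S_up−S_dn) = (79.8100−146.7700)/(167.4000−100.4400) = -1.0000. V = [p*·79.8100 + (1−p*)·146.7700]/1.24 = 87.7629. B = V − Δ·S = 199.3629.
(1,1): S=186.0000. Δ = (V_up−V_dn)/(S_up−S_dn) = (0.0000−79.8100)/(279.0000−167.4000) = -0.7151. V = [p*·0.0000 + (1−p*)·79.8100]/1.24 = 27.8906. B = V − Δ·S = 160.9073.
(0,0): S=124.0000. Δ = (V_up−V_dn)/(S_up−S_dn) = (27.8906−87.7629)/(186.0000−111.6000) = -0.8047. V = [p*·27.8906 + (1−p*)·87.7629]/1.24 = 43.4155. B = V − Δ·S = 143.2027.
Self-financing check: at every node Δ·S+B equals the discounted successor values.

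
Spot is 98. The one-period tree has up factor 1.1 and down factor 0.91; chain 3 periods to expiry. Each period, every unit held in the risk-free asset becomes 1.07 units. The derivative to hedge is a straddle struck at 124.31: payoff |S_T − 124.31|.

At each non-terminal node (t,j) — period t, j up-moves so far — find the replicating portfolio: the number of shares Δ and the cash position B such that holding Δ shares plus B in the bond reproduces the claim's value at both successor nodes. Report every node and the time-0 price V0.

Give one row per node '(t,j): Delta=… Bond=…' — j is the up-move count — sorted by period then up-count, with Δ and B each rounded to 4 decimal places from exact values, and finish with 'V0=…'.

Since d<R<u, set p* = (R−d)/(u−d) = 0.8421; price each node as the discounted p*-expectation of its children.
Terminal payoffs: V(3,0)=50.4600, V(3,1)=35.0408, V(3,2)=16.4022, V(3,3)=6.1280
Node (2,0) S=81.1538: V=(p*·35.0408+(1−p*)·50.4600)/1.07=35.0238; Δ=(35.0408−50.4600)/(89.2692−73.8500)=-1.0000; B=V−Δ·S=116.1776
Node (2,1) S=98.0980: V=(p*·16.4022+(1−p*)·35.0408)/1.07=18.0796; Δ=(16.4022−35.0408)/(107.9078−89.2692)=-1.0000; B=V−Δ·S=116.1776
Node (2,2) S=118.5800: V=(p*·6.1280+(1−p*)·16.4022)/1.07=7.2432; Δ=(6.1280−16.4022)/(130.4380−107.9078)=-0.4560; B=V−Δ·S=61.3180
Node (1,0) S=89.1800: V=(p*·18.0796+(1−p*)·35.0238)/1.07=19.3972; Δ=(18.0796−35.0238)/(98.0980−81.1538)=-1.0000; B=V−Δ·S=108.5772
Node (1,1) S=107.8000: V=(p*·7.2432+(1−p*)·18.0796)/1.07=8.3684; Δ=(7.2432−18.0796)/(118.5800−98.0980)=-0.5291; B=V−Δ·S=65.4019
Node (0,0) S=98.0000: V=(p*·8.3684+(1−p*)·19.3972)/1.07=9.4484; Δ=(8.3684−19.3972)/(107.8000−89.1800)=-0.5923; B=V−Δ·S=67.4944
The time-0 hedge costs 9.4484, which is the no-arbitrage price.

(0,0): Delta=-0.5923 Bond=67.4944
(1,0): Delta=-1.0000 Bond=108.5772
(1,1): Delta=-0.5291 Bond=65.4019
(2,0): Delta=-1.0000 Bond=116.1776
(2,1): Delta=-1.0000 Bond=116.1776
(2,2): Delta=-0.4560 Bond=61.3180
V0=9.4484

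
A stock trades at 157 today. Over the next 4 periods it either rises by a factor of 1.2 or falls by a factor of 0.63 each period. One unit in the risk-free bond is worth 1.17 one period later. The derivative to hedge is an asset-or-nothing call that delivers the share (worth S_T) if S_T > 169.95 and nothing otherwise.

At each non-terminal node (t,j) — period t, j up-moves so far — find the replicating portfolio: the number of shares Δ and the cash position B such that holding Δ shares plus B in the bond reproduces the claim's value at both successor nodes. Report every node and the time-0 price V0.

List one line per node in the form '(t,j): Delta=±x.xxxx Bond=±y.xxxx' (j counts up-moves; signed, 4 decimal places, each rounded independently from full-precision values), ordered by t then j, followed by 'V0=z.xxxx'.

Risk-neutral probability p* = (R−d)/(u−d) = (1.17−0.63)/(1.2−0.63) = 0.9474.
Payoff layer (t=4): V(4,0)=0.0000, V(4,1)=0.0000, V(4,2)=0.0000, V(4,3)=170.9165, V(4,4)=325.5552
Node (3,0) S=39.2574: V=(p*·0.0000+(1−p*)·0.0000)/1.17=0.0000; Δ=(0.0000−0.0000)/(47.1089−24.7321)=0.0000; B=V−Δ·S=0.0000
Node (3,1) S=74.7760: V=(p*·0.0000+(1−p*)·0.0000)/1.17=0.0000; Δ=(0.0000−0.0000)/(89.7312−47.1089)=0.0000; B=V−Δ·S=0.0000
Node (3,2) S=142.4304: V=(p*·170.9165+(1−p*)·0.0000)/1.17=138.3939; Δ=(170.9165−0.0000)/(170.9165−89.7312)=2.1053; B=V−Δ·S=-161.4596
Node (3,3) S=271.2960: V=(p*·325.5552+(1−p*)·170.9165)/1.17=271.2960; Δ=(325.5552−170.9165)/(325.5552−170.9165)=1.0000; B=V−Δ·S=0.0000
Node (2,0) S=62.3133: V=(p*·0.0000+(1−p*)·0.0000)/1.17=0.0000; Δ=(0.0000−0.0000)/(74.7760−39.2574)=0.0000; B=V−Δ·S=0.0000
Node (2,1) S=118.6920: V=(p*·138.3939+(1−p*)·0.0000)/1.17=112.0598; Δ=(138.3939−0.0000)/(142.4304−74.7760)=2.0456; B=V−Δ·S=-130.7365
Node (2,2) S=226.0800: V=(p*·271.2960+(1−p*)·138.3939)/1.17=225.8984; Δ=(271.2960−138.3939)/(271.2960−142.4304)=1.0313; B=V−Δ·S=-7.2631
Node (1,0) S=98.9100: V=(p*·112.0598+(1−p*)·0.0000)/1.17=90.7367; Δ=(112.0598−0.0000)/(118.6920−62.3133)=1.9876; B=V−Δ·S=-105.8595
Node (1,1) S=188.4000: V=(p*·225.8984+(1−p*)·112.0598)/1.17=187.9546; Δ=(225.8984−112.0598)/(226.0800−118.6920)=1.0601; B=V−Δ·S=-11.7622
Node (0,0) S=157.0000: V=(p*·187.9546+(1−p*)·90.7367)/1.17=156.2717; Δ=(187.9546−90.7367)/(188.4000−98.9100)=1.0864; B=V−Δ·S=-14.2860
Root portfolio cost Δ·157+B reproduces V0=156.2717.

(0,0): Delta=1.0864 Bond=-14.2860
(1,0): Delta=1.9876 Bond=-105.8595
(1,1): Delta=1.0601 Bond=-11.7622
(2,0): Delta=0.0000 Bond=0.0000
(2,1): Delta=2.0456 Bond=-130.7365
(2,2): Delta=1.0313 Bond=-7.2631
(3,0): Delta=0.0000 Bond=0.0000
(3,1): Delta=0.0000 Bond=0.0000
(3,2): Delta=2.1053 Bond=-161.4596
(3,3): Delta=1.0000 Bond=0.0000
V0=156.2717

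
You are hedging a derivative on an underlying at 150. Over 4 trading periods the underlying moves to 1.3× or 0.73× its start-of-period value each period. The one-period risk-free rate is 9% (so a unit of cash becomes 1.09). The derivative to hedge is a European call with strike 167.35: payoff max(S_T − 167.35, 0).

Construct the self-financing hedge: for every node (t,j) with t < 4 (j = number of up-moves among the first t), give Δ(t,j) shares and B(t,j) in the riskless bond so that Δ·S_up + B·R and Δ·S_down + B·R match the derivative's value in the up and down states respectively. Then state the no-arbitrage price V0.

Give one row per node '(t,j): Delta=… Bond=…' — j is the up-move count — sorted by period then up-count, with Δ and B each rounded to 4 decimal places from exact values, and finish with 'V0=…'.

Since d<R<u, set p* = (R−d)/(u−d) = 0.6316; price each node as the discounted p*-expectation of its children.
Terminal values V(4,·): V(4,0)=0.0000, V(4,1)=0.0000, V(4,2)=0.0000, V(4,3)=73.2215, V(4,4)=261.0650
Node (3,0) S=58.3525: V=(p*·0.0000+(1−p*)·0.0000)/1.09=0.0000; Δ=(0.0000−0.0000)/(75.8583−42.5974)=0.0000; B=V−Δ·S=0.0000
Node (3,1) S=103.9155: V=(p*·0.0000+(1−p*)·0.0000)/1.09=0.0000; Δ=(0.0000−0.0000)/(135.0901−75.8583)=0.0000; B=V−Δ·S=0.0000
Node (3,2) S=185.0550: V=(p*·73.2215+(1−p*)·0.0000)/1.09=42.4268; Δ=(73.2215−0.0000)/(240.5715−135.0901)=0.6942; B=V−Δ·S=-86.0320
Node (3,3) S=329.5500: V=(p*·261.0650+(1−p*)·73.2215)/1.09=176.0179; Δ=(261.0650−73.2215)/(428.4150−240.5715)=1.0000; B=V−Δ·S=-153.5321
Node (2,0) S=79.9350: V=(p*·0.0000+(1−p*)·0.0000)/1.09=0.0000; Δ=(0.0000−0.0000)/(103.9155−58.3525)=0.0000; B=V−Δ·S=0.0000
Node (2,1) S=142.3500: V=(p*·42.4268+(1−p*)·0.0000)/1.09=24.5833; Δ=(42.4268−0.0000)/(185.0550−103.9155)=0.5229; B=V−Δ·S=-49.8496
Node (2,2) S=253.5000: V=(p*·176.0179+(1−p*)·42.4268)/1.09=116.3304; Δ=(176.0179−42.4268)/(329.5500−185.0550)=0.9245; B=V−Δ·S=-118.0401
Node (1,0) S=109.5000: V=(p*·24.5833+(1−p*)·0.0000)/1.09=14.2443; Δ=(24.5833−0.0000)/(142.3500−79.9350)=0.3939; B=V−Δ·S=-28.8843
Node (1,1) S=195.0000: V=(p*·116.3304+(1−p*)·24.5833)/1.09=75.7145; Δ=(116.3304−24.5833)/(253.5000−142.3500)=0.8254; B=V−Δ·S=-85.2452
Node (0,0) S=150.0000: V=(p*·75.7145+(1−p*)·14.2443)/1.09=48.6859; Δ=(75.7145−14.2443)/(195.0000−109.5000)=0.7189; B=V−Δ·S=-59.1566
Each (Δ,B) replicates both successor values, so the strategy is self-financing and V0 is arbitrage-free.

(0,0): Delta=0.7189 Bond=-59.1566
(1,0): Delta=0.3939 Bond=-28.8843
(1,1): Delta=0.8254 Bond=-85.2452
(2,0): Delta=0.0000 Bond=0.0000
(2,1): Delta=0.5229 Bond=-49.8496
(2,2): Delta=0.9245 Bond=-118.0401
(3,0): Delta=0.0000 Bond=0.0000
(3,1): Delta=0.0000 Bond=0.0000
(3,2): Delta=0.6942 Bond=-86.0320
(3,3): Delta=1.0000 Bond=-153.5321
V0=48.6859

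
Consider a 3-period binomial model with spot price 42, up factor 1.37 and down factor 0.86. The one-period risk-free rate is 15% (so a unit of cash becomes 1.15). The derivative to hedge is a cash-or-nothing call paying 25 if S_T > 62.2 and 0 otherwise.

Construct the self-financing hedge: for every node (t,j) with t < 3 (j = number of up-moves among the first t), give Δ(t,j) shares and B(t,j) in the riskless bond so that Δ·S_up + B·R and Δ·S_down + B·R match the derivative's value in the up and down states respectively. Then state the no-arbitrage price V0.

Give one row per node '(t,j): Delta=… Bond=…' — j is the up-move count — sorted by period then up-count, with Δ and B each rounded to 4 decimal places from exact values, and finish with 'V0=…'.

Risk-neutral probability p* = (R−d)/(u−d) = (1.15−0.86)/(1.37−0.86) = 0.5686.
Payoff layer (t=3): V(3,0)=0.0000, V(3,1)=0.0000, V(3,2)=25.0000, V(3,3)=25.0000
  t=2,j=0: stock 31.0632 → up 42.5566 (V=0.0000), down 26.7144 (V=0.0000). Price 0.0000; hedge Δ=0.0000, bond B=0.0000.
  t=2,j=1: stock 49.4844 → up 67.7936 (V=25.0000), down 42.5566 (V=0.0000). Price 12.3615; hedge Δ=0.9906, bond B=-36.6581.
  t=2,j=2: stock 78.8298 → up 107.9968 (V=25.0000), down 67.7936 (V=25.0000). Price 21.7391; hedge Δ=0.0000, bond B=21.7391.
  t=1,j=0: stock 36.1200 → up 49.4844 (V=12.3615), down 31.0632 (V=0.0000). Price 6.1122; hedge Δ=0.6710, bond B=-18.1259.
  t=1,j=1: stock 57.5400 → up 78.8298 (V=21.7391), down 49.4844 (V=12.3615). Price 15.3860; hedge Δ=0.3196, bond B=-3.0016.
  t=0,j=0: stock 42.0000 → up 57.5400 (V=15.3860), down 36.1200 (V=6.1122). Price 9.9005; hedge Δ=0.4329, bond B=-8.2833.
Root portfolio cost Δ·42+B reproduces V0=9.9005.

(0,0): Delta=0.4329 Bond=-8.2833
(1,0): Delta=0.6710 Bond=-18.1259
(1,1): Delta=0.3196 Bond=-3.0016
(2,0): Delta=0.0000 Bond=0.0000
(2,1): Delta=0.9906 Bond=-36.6581
(2,2): Delta=0.0000 Bond=21.7391
V0=9.9005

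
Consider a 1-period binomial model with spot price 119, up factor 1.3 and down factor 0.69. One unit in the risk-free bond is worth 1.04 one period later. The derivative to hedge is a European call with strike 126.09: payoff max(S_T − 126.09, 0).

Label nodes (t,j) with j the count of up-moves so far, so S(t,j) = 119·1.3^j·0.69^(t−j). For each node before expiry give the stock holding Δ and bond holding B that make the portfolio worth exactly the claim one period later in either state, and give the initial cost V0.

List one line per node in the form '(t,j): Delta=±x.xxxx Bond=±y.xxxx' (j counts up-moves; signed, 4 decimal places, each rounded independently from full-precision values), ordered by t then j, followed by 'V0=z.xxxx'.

(0,0): Delta=0.3941 Bond=-31.1174
V0=15.7842

Risk-neutral probability p* = (R−d)/(u−d) = (1.04−0.69)/(1.3−0.69) = 0.5738.
At expiry t=1: V(1,0)=0.0000, V(1,1)=28.6100
(0,0): S=119.0000. Δ = (V_up−V_dn)/(S_up−S_dn) = (28.6100−0.0000)/(154.7000−82.1100) = 0.3941. V = [p*·28.6100 + (1−p*)·0.0000]/1.04 = 15.7842. B = V − Δ·S = -31.1174.
Root portfolio cost Δ·119+B reproduces V0=15.7842.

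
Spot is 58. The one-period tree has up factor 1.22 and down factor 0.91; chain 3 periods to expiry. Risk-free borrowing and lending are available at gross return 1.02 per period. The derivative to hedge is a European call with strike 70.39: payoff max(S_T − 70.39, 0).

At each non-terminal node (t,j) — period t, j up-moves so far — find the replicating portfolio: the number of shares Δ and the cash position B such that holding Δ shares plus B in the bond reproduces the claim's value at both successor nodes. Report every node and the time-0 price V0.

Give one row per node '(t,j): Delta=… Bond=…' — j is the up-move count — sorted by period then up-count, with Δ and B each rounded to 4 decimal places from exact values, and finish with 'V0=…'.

No-arbitrage ⇒ martingale measure with p* = (R−d)/(u−d) = 0.3548.
At expiry t=3: V(3,0)=0.0000, V(3,1)=0.0000, V(3,2)=8.1678, V(3,3)=34.9292
  t=2,j=0: stock 48.0298 → up 58.5964 (V=0.0000), down 43.7071 (V=0.0000). Price 0.0000; hedge Δ=0.0000, bond B=0.0000.
  t=2,j=1: stock 64.3916 → up 78.5578 (V=8.1678), down 58.5964 (V=0.0000). Price 2.8414; hedge Δ=0.4092, bond B=-23.5062.
  t=2,j=2: stock 86.3272 → up 105.3192 (V=34.9292), down 78.5578 (V=8.1678). Price 17.3174; hedge Δ=1.0000, bond B=-69.0098.
  t=1,j=0: stock 52.7800 → up 64.3916 (V=2.8414), down 48.0298 (V=0.0000). Price 0.9885; hedge Δ=0.1737, bond B=-8.1774.
  t=1,j=1: stock 70.7600 → up 86.3272 (V=17.3174), down 64.3916 (V=2.8414). Price 7.8216; hedge Δ=0.6599, bond B=-38.8751.
  t=0,j=0: stock 58.0000 → up 70.7600 (V=7.8216), down 52.7800 (V=0.9885). Price 3.3462; hedge Δ=0.3800, bond B=-18.6962.
Each (Δ,B) replicates both successor values, so the strategy is self-financing and V0 is arbitrage-free.

(0,0): Delta=0.3800 Bond=-18.6962
(1,0): Delta=0.1737 Bond=-8.1774
(1,1): Delta=0.6599 Bond=-38.8751
(2,0): Delta=0.0000 Bond=0.0000
(2,1): Delta=0.4092 Bond=-23.5062
(2,2): Delta=1.0000 Bond=-69.0098
V0=3.3462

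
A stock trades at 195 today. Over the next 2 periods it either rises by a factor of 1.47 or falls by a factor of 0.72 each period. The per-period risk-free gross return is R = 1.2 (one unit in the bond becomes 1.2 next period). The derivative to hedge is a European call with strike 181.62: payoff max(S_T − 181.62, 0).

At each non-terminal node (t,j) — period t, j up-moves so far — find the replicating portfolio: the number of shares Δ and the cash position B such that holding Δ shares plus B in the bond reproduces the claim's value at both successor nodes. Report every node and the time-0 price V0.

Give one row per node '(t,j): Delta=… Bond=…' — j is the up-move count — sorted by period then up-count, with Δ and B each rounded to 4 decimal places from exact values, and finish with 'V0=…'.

Risk-neutral probability p* = (R−d)/(u−d) = (1.2−0.72)/(1.47−0.72) = 0.6400.
At expiry t=2: V(2,0)=0.0000, V(2,1)=24.7680, V(2,2)=239.7555
Node (1,0) S=140.4000: V=(p*·24.7680+(1−p*)·0.0000)/1.2=13.2096; Δ=(24.7680−0.0000)/(206.3880−101.0880)=0.2352; B=V−Δ·S=-19.8144
Node (1,1) S=286.6500: V=(p*·239.7555+(1−p*)·24.7680)/1.2=135.3000; Δ=(239.7555−24.7680)/(421.3755−206.3880)=1.0000; B=V−Δ·S=-151.3500
Node (0,0) S=195.0000: V=(p*·135.3000+(1−p*)·13.2096)/1.2=76.1229; Δ=(135.3000−13.2096)/(286.6500−140.4000)=0.8348; B=V−Δ·S=-86.6643
Each (Δ,B) replicates both successor values, so the strategy is self-financing and V0 is arbitrage-free.

(0,0): Delta=0.8348 Bond=-86.6643
(1,0): Delta=0.2352 Bond=-19.8144
(1,1): Delta=1.0000 Bond=-151.3500
V0=76.1229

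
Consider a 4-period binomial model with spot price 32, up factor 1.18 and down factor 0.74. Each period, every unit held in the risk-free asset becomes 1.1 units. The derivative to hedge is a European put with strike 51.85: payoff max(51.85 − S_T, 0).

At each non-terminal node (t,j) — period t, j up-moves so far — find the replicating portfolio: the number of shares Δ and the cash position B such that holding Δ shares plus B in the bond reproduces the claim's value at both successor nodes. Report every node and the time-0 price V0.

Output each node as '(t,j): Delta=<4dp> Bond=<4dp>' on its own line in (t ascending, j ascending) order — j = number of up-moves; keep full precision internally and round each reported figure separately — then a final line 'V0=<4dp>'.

(0,0): Delta=-0.7022 Bond=29.0026
(1,0): Delta=-1.0000 Bond=38.9557
(1,1): Delta=-0.6607 Bond=30.3356
(2,0): Delta=-1.0000 Bond=42.8512
(2,1): Delta=-1.0000 Bond=42.8512
(2,2): Delta=-0.6134 Bond=31.2620
(3,0): Delta=-1.0000 Bond=47.1364
(3,1): Delta=-1.0000 Bond=47.1364
(3,2): Delta=-1.0000 Bond=47.1364
(3,3): Delta=-0.5595 Bond=31.5553
V0=6.5334

The replicating-portfolio and risk-neutral prices coincide; use p* = (1.1−0.74)/(1.18−0.74) = 0.8182 for the latter.
Payoff layer (t=4): V(4,0)=42.2543, V(4,1)=36.5487, V(4,2)=27.4507, V(4,3)=12.9430, V(4,4)=0.0000
Node (3,0) S=12.9672: V=(p*·36.5487+(1−p*)·42.2543)/1.1=34.1692; Δ=(36.5487−42.2543)/(15.3013−9.5957)=-1.0000; B=V−Δ·S=47.1364
Node (3,1) S=20.6774: V=(p*·27.4507+(1−p*)·36.5487)/1.1=26.4590; Δ=(27.4507−36.5487)/(24.3993−15.3013)=-1.0000; B=V−Δ·S=47.1364
Node (3,2) S=32.9720: V=(p*·12.9430+(1−p*)·27.4507)/1.1=14.1643; Δ=(12.9430−27.4507)/(38.9070−24.3993)=-1.0000; B=V−Δ·S=47.1364
Node (3,3) S=52.5770: V=(p*·0.0000+(1−p*)·12.9430)/1.1=2.1393; Δ=(0.0000−12.9430)/(62.0409−38.9070)=-0.5595; B=V−Δ·S=31.5553
Node (2,0) S=17.5232: V=(p*·26.4590+(1−p*)·34.1692)/1.1=25.3280; Δ=(26.4590−34.1692)/(20.6774−12.9672)=-1.0000; B=V−Δ·S=42.8512
Node (2,1) S=27.9424: V=(p*·14.1643+(1−p*)·26.4590)/1.1=14.9088; Δ=(14.1643−26.4590)/(32.9720−20.6774)=-1.0000; B=V−Δ·S=42.8512
Node (2,2) S=44.5568: V=(p*·2.1393+(1−p*)·14.1643)/1.1=3.9325; Δ=(2.1393−14.1643)/(52.5770−32.9720)=-0.6134; B=V−Δ·S=31.2620
Node (1,0) S=23.6800: V=(p*·14.9088+(1−p*)·25.3280)/1.1=15.2757; Δ=(14.9088−25.3280)/(27.9424−17.5232)=-1.0000; B=V−Δ·S=38.9557
Node (1,1) S=37.7600: V=(p*·3.9325+(1−p*)·14.9088)/1.1=5.3892; Δ=(3.9325−14.9088)/(44.5568−27.9424)=-0.6607; B=V−Δ·S=30.3356
Node (0,0) S=32.0000: V=(p*·5.3892+(1−p*)·15.2757)/1.1=6.5334; Δ=(5.3892−15.2757)/(37.7600−23.6800)=-0.7022; B=V−Δ·S=29.0026
The time-0 hedge costs 6.5334, which is the no-arbitrage price.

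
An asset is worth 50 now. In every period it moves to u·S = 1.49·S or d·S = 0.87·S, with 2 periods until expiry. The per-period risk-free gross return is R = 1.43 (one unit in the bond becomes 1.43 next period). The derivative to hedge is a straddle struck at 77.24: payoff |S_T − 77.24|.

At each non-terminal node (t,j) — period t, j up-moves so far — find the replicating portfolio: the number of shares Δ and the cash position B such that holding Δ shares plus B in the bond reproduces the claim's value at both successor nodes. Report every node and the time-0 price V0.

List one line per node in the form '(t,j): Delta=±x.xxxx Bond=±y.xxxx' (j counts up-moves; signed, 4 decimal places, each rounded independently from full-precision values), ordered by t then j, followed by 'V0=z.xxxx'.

Under the risk-neutral measure, an up-move has probability p* = (R−d)/(u−d) = 0.9032 and values discount at R = 1.43.
Terminal payoffs: V(2,0)=39.3950, V(2,1)=12.4250, V(2,2)=33.7650
Node (1,0) S=43.5000: V=(p*·12.4250+(1−p*)·39.3950)/1.43=10.5140; Δ=(12.4250−39.3950)/(64.8150−37.8450)=-1.0000; B=V−Δ·S=54.0140
Node (1,1) S=74.5000: V=(p*·33.7650+(1−p*)·12.4250)/1.43=22.1677; Δ=(33.7650−12.4250)/(111.0050−64.8150)=0.4620; B=V−Δ·S=-12.2516
Node (0,0) S=50.0000: V=(p*·22.1677+(1−p*)·10.5140)/1.43=14.7132; Δ=(22.1677−10.5140)/(74.5000−43.5000)=0.3759; B=V−Δ·S=-4.0831
Self-financing check: at every node Δ·S+B equals the discounted successor values.

(0,0): Delta=0.3759 Bond=-4.0831
(1,0): Delta=-1.0000 Bond=54.0140
(1,1): Delta=0.4620 Bond=-12.2516
V0=14.7132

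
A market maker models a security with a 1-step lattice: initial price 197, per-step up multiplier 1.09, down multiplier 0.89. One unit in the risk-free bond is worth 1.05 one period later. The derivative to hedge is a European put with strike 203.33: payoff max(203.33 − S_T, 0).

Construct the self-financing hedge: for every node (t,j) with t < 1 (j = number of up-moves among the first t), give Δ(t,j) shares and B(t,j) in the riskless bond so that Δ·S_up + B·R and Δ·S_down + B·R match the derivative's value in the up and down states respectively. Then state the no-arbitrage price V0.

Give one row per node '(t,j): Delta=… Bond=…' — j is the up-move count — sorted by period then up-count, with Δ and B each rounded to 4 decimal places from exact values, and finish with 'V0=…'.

(0,0): Delta=-0.7107 Bond=145.3333
V0=5.3333

Risk-neutral probability p* = (R−d)/(u−d) = (1.05−0.89)/(1.09−0.89) = 0.8000.
Terminal values V(1,·): V(1,0)=28.0000, V(1,1)=0.0000
  t=0,j=0: stock 197.0000 → up 214.7300 (V=0.0000), down 175.3300 (V=28.0000). Price 5.3333; hedge Δ=-0.7107, bond B=145.3333.
The time-0 hedge costs 5.3333, which is the no-arbitrage price.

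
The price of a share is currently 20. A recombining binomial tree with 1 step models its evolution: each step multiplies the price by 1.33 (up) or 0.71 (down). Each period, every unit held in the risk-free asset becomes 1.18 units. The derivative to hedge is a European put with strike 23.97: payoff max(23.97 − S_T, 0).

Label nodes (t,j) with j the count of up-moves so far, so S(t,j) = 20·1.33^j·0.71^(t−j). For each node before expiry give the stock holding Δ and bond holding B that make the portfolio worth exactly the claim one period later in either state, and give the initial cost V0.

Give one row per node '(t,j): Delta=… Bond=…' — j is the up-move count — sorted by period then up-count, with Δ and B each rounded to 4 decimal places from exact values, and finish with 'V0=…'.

The replicating-portfolio and risk-neutral prices coincide; use p* = (1.18−0.71)/(1.33−0.71) = 0.7581 for the latter.
Payoff layer (t=1): V(1,0)=9.7700, V(1,1)=0.0000
Node (0,0) S=20.0000: V=(p*·0.0000+(1−p*)·9.7700)/1.18=2.0031; Δ=(0.0000−9.7700)/(26.6000−14.2000)=-0.7879; B=V−Δ·S=17.7612
Each (Δ,B) replicates both successor values, so the strategy is self-financing and V0 is arbitrage-free.

(0,0): Delta=-0.7879 Bond=17.7612
V0=2.0031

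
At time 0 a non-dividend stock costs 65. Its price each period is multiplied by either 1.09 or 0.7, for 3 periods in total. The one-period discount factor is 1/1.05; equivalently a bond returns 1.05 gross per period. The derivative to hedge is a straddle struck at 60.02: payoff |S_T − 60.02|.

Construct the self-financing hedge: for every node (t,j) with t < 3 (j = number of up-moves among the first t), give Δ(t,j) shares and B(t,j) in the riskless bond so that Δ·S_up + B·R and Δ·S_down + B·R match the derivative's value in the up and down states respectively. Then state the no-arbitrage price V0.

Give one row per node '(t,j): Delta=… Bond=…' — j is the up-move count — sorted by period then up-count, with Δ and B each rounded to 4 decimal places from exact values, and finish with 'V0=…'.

(0,0): Delta=0.3923 Bond=-8.4839
(1,0): Delta=-1.0000 Bond=54.4399
(1,1): Delta=0.4944 Bond=-16.1478
(2,0): Delta=-1.0000 Bond=57.1619
(2,1): Delta=-1.0000 Bond=57.1619
(2,2): Delta=0.6041 Bond=-25.4257
V0=17.0132

The replicating-portfolio and risk-neutral prices coincide; use p* = (1.05−0.7)/(1.09−0.7) = 0.8974 for the latter.
At expiry t=3: V(3,0)=37.7250, V(3,1)=25.3035, V(3,2)=5.9614, V(3,3)=24.1569
  t=2,j=0: stock 31.8500 → up 34.7165 (V=25.3035), down 22.2950 (V=37.7250). Price 25.3119; hedge Δ=-1.0000, bond B=57.1619.
  t=2,j=1: stock 49.5950 → up 54.0586 (V=5.9614), down 34.7165 (V=25.3035). Price 7.5669; hedge Δ=-1.0000, bond B=57.1619.
  t=2,j=2: stock 77.2265 → up 84.1769 (V=24.1569), down 54.0586 (V=5.9614). Price 21.2292; hedge Δ=0.6041, bond B=-25.4257.
  t=1,j=0: stock 45.5000 → up 49.5950 (V=7.5669), down 31.8500 (V=25.3119). Price 8.9399; hedge Δ=-1.0000, bond B=54.4399.
  t=1,j=1: stock 70.8500 → up 77.2265 (V=21.2292), down 49.5950 (V=7.5669). Price 18.8838; hedge Δ=0.4944, bond B=-16.1478.
  t=0,j=0: stock 65.0000 → up 70.8500 (V=18.8838), down 45.5000 (V=8.9399). Price 17.0132; hedge Δ=0.3923, bond B=-8.4839.
Each (Δ,B) replicates both successor values, so the strategy is self-financing and V0 is arbitrage-free.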